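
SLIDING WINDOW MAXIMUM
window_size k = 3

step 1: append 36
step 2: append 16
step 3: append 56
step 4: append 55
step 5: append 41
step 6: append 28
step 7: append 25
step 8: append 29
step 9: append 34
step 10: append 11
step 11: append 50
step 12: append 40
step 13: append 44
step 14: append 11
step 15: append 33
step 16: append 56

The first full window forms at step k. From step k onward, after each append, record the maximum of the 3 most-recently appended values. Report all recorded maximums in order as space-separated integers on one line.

Answer: 56 56 56 55 41 29 34 34 50 50 50 44 44 56

Derivation:
step 1: append 36 -> window=[36] (not full yet)
step 2: append 16 -> window=[36, 16] (not full yet)
step 3: append 56 -> window=[36, 16, 56] -> max=56
step 4: append 55 -> window=[16, 56, 55] -> max=56
step 5: append 41 -> window=[56, 55, 41] -> max=56
step 6: append 28 -> window=[55, 41, 28] -> max=55
step 7: append 25 -> window=[41, 28, 25] -> max=41
step 8: append 29 -> window=[28, 25, 29] -> max=29
step 9: append 34 -> window=[25, 29, 34] -> max=34
step 10: append 11 -> window=[29, 34, 11] -> max=34
step 11: append 50 -> window=[34, 11, 50] -> max=50
step 12: append 40 -> window=[11, 50, 40] -> max=50
step 13: append 44 -> window=[50, 40, 44] -> max=50
step 14: append 11 -> window=[40, 44, 11] -> max=44
step 15: append 33 -> window=[44, 11, 33] -> max=44
step 16: append 56 -> window=[11, 33, 56] -> max=56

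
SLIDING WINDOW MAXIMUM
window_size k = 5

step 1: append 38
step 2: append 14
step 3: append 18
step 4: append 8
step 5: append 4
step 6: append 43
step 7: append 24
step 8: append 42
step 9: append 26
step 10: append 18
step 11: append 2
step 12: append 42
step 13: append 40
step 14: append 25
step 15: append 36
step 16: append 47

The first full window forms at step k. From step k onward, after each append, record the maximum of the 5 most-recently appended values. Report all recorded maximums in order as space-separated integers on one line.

Answer: 38 43 43 43 43 43 42 42 42 42 42 47

Derivation:
step 1: append 38 -> window=[38] (not full yet)
step 2: append 14 -> window=[38, 14] (not full yet)
step 3: append 18 -> window=[38, 14, 18] (not full yet)
step 4: append 8 -> window=[38, 14, 18, 8] (not full yet)
step 5: append 4 -> window=[38, 14, 18, 8, 4] -> max=38
step 6: append 43 -> window=[14, 18, 8, 4, 43] -> max=43
step 7: append 24 -> window=[18, 8, 4, 43, 24] -> max=43
step 8: append 42 -> window=[8, 4, 43, 24, 42] -> max=43
step 9: append 26 -> window=[4, 43, 24, 42, 26] -> max=43
step 10: append 18 -> window=[43, 24, 42, 26, 18] -> max=43
step 11: append 2 -> window=[24, 42, 26, 18, 2] -> max=42
step 12: append 42 -> window=[42, 26, 18, 2, 42] -> max=42
step 13: append 40 -> window=[26, 18, 2, 42, 40] -> max=42
step 14: append 25 -> window=[18, 2, 42, 40, 25] -> max=42
step 15: append 36 -> window=[2, 42, 40, 25, 36] -> max=42
step 16: append 47 -> window=[42, 40, 25, 36, 47] -> max=47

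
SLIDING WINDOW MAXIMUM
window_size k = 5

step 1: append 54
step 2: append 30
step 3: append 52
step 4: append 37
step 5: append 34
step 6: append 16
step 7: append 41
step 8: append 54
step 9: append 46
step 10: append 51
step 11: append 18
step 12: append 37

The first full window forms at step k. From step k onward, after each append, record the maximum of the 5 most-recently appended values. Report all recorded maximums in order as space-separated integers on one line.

Answer: 54 52 52 54 54 54 54 54

Derivation:
step 1: append 54 -> window=[54] (not full yet)
step 2: append 30 -> window=[54, 30] (not full yet)
step 3: append 52 -> window=[54, 30, 52] (not full yet)
step 4: append 37 -> window=[54, 30, 52, 37] (not full yet)
step 5: append 34 -> window=[54, 30, 52, 37, 34] -> max=54
step 6: append 16 -> window=[30, 52, 37, 34, 16] -> max=52
step 7: append 41 -> window=[52, 37, 34, 16, 41] -> max=52
step 8: append 54 -> window=[37, 34, 16, 41, 54] -> max=54
step 9: append 46 -> window=[34, 16, 41, 54, 46] -> max=54
step 10: append 51 -> window=[16, 41, 54, 46, 51] -> max=54
step 11: append 18 -> window=[41, 54, 46, 51, 18] -> max=54
step 12: append 37 -> window=[54, 46, 51, 18, 37] -> max=54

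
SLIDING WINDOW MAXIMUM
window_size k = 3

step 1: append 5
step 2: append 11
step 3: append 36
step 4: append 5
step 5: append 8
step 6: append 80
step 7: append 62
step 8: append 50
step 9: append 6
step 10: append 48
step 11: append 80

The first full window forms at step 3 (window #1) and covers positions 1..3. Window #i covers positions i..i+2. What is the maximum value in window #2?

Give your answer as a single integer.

step 1: append 5 -> window=[5] (not full yet)
step 2: append 11 -> window=[5, 11] (not full yet)
step 3: append 36 -> window=[5, 11, 36] -> max=36
step 4: append 5 -> window=[11, 36, 5] -> max=36
Window #2 max = 36

Answer: 36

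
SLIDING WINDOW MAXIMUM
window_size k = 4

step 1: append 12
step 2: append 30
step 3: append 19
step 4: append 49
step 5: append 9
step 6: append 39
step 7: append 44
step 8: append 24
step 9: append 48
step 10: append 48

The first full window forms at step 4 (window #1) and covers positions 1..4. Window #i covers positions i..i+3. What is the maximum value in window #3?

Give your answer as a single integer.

Answer: 49

Derivation:
step 1: append 12 -> window=[12] (not full yet)
step 2: append 30 -> window=[12, 30] (not full yet)
step 3: append 19 -> window=[12, 30, 19] (not full yet)
step 4: append 49 -> window=[12, 30, 19, 49] -> max=49
step 5: append 9 -> window=[30, 19, 49, 9] -> max=49
step 6: append 39 -> window=[19, 49, 9, 39] -> max=49
Window #3 max = 49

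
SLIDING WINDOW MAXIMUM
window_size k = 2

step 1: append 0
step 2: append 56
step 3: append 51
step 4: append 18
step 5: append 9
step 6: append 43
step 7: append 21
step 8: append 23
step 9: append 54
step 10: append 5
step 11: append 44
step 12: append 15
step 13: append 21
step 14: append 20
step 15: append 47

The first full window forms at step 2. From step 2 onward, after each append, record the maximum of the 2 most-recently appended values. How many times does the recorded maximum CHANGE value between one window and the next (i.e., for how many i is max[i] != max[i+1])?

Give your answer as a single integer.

Answer: 8

Derivation:
step 1: append 0 -> window=[0] (not full yet)
step 2: append 56 -> window=[0, 56] -> max=56
step 3: append 51 -> window=[56, 51] -> max=56
step 4: append 18 -> window=[51, 18] -> max=51
step 5: append 9 -> window=[18, 9] -> max=18
step 6: append 43 -> window=[9, 43] -> max=43
step 7: append 21 -> window=[43, 21] -> max=43
step 8: append 23 -> window=[21, 23] -> max=23
step 9: append 54 -> window=[23, 54] -> max=54
step 10: append 5 -> window=[54, 5] -> max=54
step 11: append 44 -> window=[5, 44] -> max=44
step 12: append 15 -> window=[44, 15] -> max=44
step 13: append 21 -> window=[15, 21] -> max=21
step 14: append 20 -> window=[21, 20] -> max=21
step 15: append 47 -> window=[20, 47] -> max=47
Recorded maximums: 56 56 51 18 43 43 23 54 54 44 44 21 21 47
Changes between consecutive maximums: 8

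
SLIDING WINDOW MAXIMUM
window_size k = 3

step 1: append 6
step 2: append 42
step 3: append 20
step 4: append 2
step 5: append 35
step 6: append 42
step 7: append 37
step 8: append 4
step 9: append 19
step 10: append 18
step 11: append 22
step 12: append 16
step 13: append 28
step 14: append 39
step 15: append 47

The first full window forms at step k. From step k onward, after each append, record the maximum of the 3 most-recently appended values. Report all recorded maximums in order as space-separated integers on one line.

step 1: append 6 -> window=[6] (not full yet)
step 2: append 42 -> window=[6, 42] (not full yet)
step 3: append 20 -> window=[6, 42, 20] -> max=42
step 4: append 2 -> window=[42, 20, 2] -> max=42
step 5: append 35 -> window=[20, 2, 35] -> max=35
step 6: append 42 -> window=[2, 35, 42] -> max=42
step 7: append 37 -> window=[35, 42, 37] -> max=42
step 8: append 4 -> window=[42, 37, 4] -> max=42
step 9: append 19 -> window=[37, 4, 19] -> max=37
step 10: append 18 -> window=[4, 19, 18] -> max=19
step 11: append 22 -> window=[19, 18, 22] -> max=22
step 12: append 16 -> window=[18, 22, 16] -> max=22
step 13: append 28 -> window=[22, 16, 28] -> max=28
step 14: append 39 -> window=[16, 28, 39] -> max=39
step 15: append 47 -> window=[28, 39, 47] -> max=47

Answer: 42 42 35 42 42 42 37 19 22 22 28 39 47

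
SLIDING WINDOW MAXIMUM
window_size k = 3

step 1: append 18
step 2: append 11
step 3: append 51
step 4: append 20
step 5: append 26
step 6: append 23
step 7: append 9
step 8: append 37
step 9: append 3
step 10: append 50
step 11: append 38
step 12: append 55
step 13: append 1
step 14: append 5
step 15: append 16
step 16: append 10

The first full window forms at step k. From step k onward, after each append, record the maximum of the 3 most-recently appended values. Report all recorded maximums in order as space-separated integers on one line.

step 1: append 18 -> window=[18] (not full yet)
step 2: append 11 -> window=[18, 11] (not full yet)
step 3: append 51 -> window=[18, 11, 51] -> max=51
step 4: append 20 -> window=[11, 51, 20] -> max=51
step 5: append 26 -> window=[51, 20, 26] -> max=51
step 6: append 23 -> window=[20, 26, 23] -> max=26
step 7: append 9 -> window=[26, 23, 9] -> max=26
step 8: append 37 -> window=[23, 9, 37] -> max=37
step 9: append 3 -> window=[9, 37, 3] -> max=37
step 10: append 50 -> window=[37, 3, 50] -> max=50
step 11: append 38 -> window=[3, 50, 38] -> max=50
step 12: append 55 -> window=[50, 38, 55] -> max=55
step 13: append 1 -> window=[38, 55, 1] -> max=55
step 14: append 5 -> window=[55, 1, 5] -> max=55
step 15: append 16 -> window=[1, 5, 16] -> max=16
step 16: append 10 -> window=[5, 16, 10] -> max=16

Answer: 51 51 51 26 26 37 37 50 50 55 55 55 16 16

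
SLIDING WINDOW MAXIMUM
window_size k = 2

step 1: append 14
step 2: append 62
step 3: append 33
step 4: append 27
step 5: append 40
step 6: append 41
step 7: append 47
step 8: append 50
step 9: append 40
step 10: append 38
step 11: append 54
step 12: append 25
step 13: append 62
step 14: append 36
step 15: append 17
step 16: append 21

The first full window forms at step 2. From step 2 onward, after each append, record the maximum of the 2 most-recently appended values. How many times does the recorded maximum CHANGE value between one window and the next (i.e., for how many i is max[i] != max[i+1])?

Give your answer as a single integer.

Answer: 10

Derivation:
step 1: append 14 -> window=[14] (not full yet)
step 2: append 62 -> window=[14, 62] -> max=62
step 3: append 33 -> window=[62, 33] -> max=62
step 4: append 27 -> window=[33, 27] -> max=33
step 5: append 40 -> window=[27, 40] -> max=40
step 6: append 41 -> window=[40, 41] -> max=41
step 7: append 47 -> window=[41, 47] -> max=47
step 8: append 50 -> window=[47, 50] -> max=50
step 9: append 40 -> window=[50, 40] -> max=50
step 10: append 38 -> window=[40, 38] -> max=40
step 11: append 54 -> window=[38, 54] -> max=54
step 12: append 25 -> window=[54, 25] -> max=54
step 13: append 62 -> window=[25, 62] -> max=62
step 14: append 36 -> window=[62, 36] -> max=62
step 15: append 17 -> window=[36, 17] -> max=36
step 16: append 21 -> window=[17, 21] -> max=21
Recorded maximums: 62 62 33 40 41 47 50 50 40 54 54 62 62 36 21
Changes between consecutive maximums: 10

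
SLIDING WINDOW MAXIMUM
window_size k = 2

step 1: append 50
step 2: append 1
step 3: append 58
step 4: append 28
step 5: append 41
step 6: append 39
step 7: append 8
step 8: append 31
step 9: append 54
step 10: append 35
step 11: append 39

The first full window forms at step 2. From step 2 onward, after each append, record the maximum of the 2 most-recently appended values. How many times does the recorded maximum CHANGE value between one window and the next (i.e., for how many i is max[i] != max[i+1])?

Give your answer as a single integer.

Answer: 6

Derivation:
step 1: append 50 -> window=[50] (not full yet)
step 2: append 1 -> window=[50, 1] -> max=50
step 3: append 58 -> window=[1, 58] -> max=58
step 4: append 28 -> window=[58, 28] -> max=58
step 5: append 41 -> window=[28, 41] -> max=41
step 6: append 39 -> window=[41, 39] -> max=41
step 7: append 8 -> window=[39, 8] -> max=39
step 8: append 31 -> window=[8, 31] -> max=31
step 9: append 54 -> window=[31, 54] -> max=54
step 10: append 35 -> window=[54, 35] -> max=54
step 11: append 39 -> window=[35, 39] -> max=39
Recorded maximums: 50 58 58 41 41 39 31 54 54 39
Changes between consecutive maximums: 6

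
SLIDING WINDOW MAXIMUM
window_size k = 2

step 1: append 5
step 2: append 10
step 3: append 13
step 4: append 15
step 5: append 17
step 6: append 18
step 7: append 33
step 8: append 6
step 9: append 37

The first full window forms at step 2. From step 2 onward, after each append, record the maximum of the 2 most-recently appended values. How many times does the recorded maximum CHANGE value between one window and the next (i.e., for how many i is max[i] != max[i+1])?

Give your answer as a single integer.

step 1: append 5 -> window=[5] (not full yet)
step 2: append 10 -> window=[5, 10] -> max=10
step 3: append 13 -> window=[10, 13] -> max=13
step 4: append 15 -> window=[13, 15] -> max=15
step 5: append 17 -> window=[15, 17] -> max=17
step 6: append 18 -> window=[17, 18] -> max=18
step 7: append 33 -> window=[18, 33] -> max=33
step 8: append 6 -> window=[33, 6] -> max=33
step 9: append 37 -> window=[6, 37] -> max=37
Recorded maximums: 10 13 15 17 18 33 33 37
Changes between consecutive maximums: 6

Answer: 6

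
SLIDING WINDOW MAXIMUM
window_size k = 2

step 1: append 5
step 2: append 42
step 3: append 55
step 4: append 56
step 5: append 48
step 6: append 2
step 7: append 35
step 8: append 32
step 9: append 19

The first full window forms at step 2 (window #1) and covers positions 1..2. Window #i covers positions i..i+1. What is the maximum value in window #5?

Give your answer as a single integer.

step 1: append 5 -> window=[5] (not full yet)
step 2: append 42 -> window=[5, 42] -> max=42
step 3: append 55 -> window=[42, 55] -> max=55
step 4: append 56 -> window=[55, 56] -> max=56
step 5: append 48 -> window=[56, 48] -> max=56
step 6: append 2 -> window=[48, 2] -> max=48
Window #5 max = 48

Answer: 48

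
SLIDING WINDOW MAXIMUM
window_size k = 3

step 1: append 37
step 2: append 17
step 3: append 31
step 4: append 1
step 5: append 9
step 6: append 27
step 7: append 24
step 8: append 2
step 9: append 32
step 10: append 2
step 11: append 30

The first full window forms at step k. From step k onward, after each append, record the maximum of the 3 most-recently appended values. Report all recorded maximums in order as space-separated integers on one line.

Answer: 37 31 31 27 27 27 32 32 32

Derivation:
step 1: append 37 -> window=[37] (not full yet)
step 2: append 17 -> window=[37, 17] (not full yet)
step 3: append 31 -> window=[37, 17, 31] -> max=37
step 4: append 1 -> window=[17, 31, 1] -> max=31
step 5: append 9 -> window=[31, 1, 9] -> max=31
step 6: append 27 -> window=[1, 9, 27] -> max=27
step 7: append 24 -> window=[9, 27, 24] -> max=27
step 8: append 2 -> window=[27, 24, 2] -> max=27
step 9: append 32 -> window=[24, 2, 32] -> max=32
step 10: append 2 -> window=[2, 32, 2] -> max=32
step 11: append 30 -> window=[32, 2, 30] -> max=32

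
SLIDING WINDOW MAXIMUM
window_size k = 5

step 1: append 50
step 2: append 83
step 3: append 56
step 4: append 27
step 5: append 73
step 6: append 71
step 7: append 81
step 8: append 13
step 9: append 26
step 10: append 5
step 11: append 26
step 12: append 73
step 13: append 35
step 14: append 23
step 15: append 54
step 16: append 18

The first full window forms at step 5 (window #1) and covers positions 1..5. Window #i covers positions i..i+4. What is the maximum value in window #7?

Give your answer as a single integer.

step 1: append 50 -> window=[50] (not full yet)
step 2: append 83 -> window=[50, 83] (not full yet)
step 3: append 56 -> window=[50, 83, 56] (not full yet)
step 4: append 27 -> window=[50, 83, 56, 27] (not full yet)
step 5: append 73 -> window=[50, 83, 56, 27, 73] -> max=83
step 6: append 71 -> window=[83, 56, 27, 73, 71] -> max=83
step 7: append 81 -> window=[56, 27, 73, 71, 81] -> max=81
step 8: append 13 -> window=[27, 73, 71, 81, 13] -> max=81
step 9: append 26 -> window=[73, 71, 81, 13, 26] -> max=81
step 10: append 5 -> window=[71, 81, 13, 26, 5] -> max=81
step 11: append 26 -> window=[81, 13, 26, 5, 26] -> max=81
Window #7 max = 81

Answer: 81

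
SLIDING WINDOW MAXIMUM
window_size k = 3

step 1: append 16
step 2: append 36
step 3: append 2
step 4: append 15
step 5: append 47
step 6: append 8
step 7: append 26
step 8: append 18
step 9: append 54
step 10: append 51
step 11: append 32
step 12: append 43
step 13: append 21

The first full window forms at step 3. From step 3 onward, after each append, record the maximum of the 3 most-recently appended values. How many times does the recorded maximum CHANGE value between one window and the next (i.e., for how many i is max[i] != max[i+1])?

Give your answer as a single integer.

step 1: append 16 -> window=[16] (not full yet)
step 2: append 36 -> window=[16, 36] (not full yet)
step 3: append 2 -> window=[16, 36, 2] -> max=36
step 4: append 15 -> window=[36, 2, 15] -> max=36
step 5: append 47 -> window=[2, 15, 47] -> max=47
step 6: append 8 -> window=[15, 47, 8] -> max=47
step 7: append 26 -> window=[47, 8, 26] -> max=47
step 8: append 18 -> window=[8, 26, 18] -> max=26
step 9: append 54 -> window=[26, 18, 54] -> max=54
step 10: append 51 -> window=[18, 54, 51] -> max=54
step 11: append 32 -> window=[54, 51, 32] -> max=54
step 12: append 43 -> window=[51, 32, 43] -> max=51
step 13: append 21 -> window=[32, 43, 21] -> max=43
Recorded maximums: 36 36 47 47 47 26 54 54 54 51 43
Changes between consecutive maximums: 5

Answer: 5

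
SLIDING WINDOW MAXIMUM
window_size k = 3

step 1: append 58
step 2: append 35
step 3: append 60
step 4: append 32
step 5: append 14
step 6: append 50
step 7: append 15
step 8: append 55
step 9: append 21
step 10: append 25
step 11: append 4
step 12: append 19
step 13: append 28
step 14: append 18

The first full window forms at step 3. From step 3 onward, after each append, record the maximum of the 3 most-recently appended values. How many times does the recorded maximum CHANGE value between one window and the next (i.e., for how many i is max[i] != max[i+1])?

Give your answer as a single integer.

Answer: 4

Derivation:
step 1: append 58 -> window=[58] (not full yet)
step 2: append 35 -> window=[58, 35] (not full yet)
step 3: append 60 -> window=[58, 35, 60] -> max=60
step 4: append 32 -> window=[35, 60, 32] -> max=60
step 5: append 14 -> window=[60, 32, 14] -> max=60
step 6: append 50 -> window=[32, 14, 50] -> max=50
step 7: append 15 -> window=[14, 50, 15] -> max=50
step 8: append 55 -> window=[50, 15, 55] -> max=55
step 9: append 21 -> window=[15, 55, 21] -> max=55
step 10: append 25 -> window=[55, 21, 25] -> max=55
step 11: append 4 -> window=[21, 25, 4] -> max=25
step 12: append 19 -> window=[25, 4, 19] -> max=25
step 13: append 28 -> window=[4, 19, 28] -> max=28
step 14: append 18 -> window=[19, 28, 18] -> max=28
Recorded maximums: 60 60 60 50 50 55 55 55 25 25 28 28
Changes between consecutive maximums: 4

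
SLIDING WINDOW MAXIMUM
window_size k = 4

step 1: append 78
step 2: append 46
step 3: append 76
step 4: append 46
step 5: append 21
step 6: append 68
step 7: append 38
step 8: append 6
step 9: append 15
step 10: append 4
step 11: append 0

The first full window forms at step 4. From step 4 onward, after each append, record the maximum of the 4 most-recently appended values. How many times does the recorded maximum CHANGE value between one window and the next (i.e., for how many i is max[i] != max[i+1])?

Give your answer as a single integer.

Answer: 4

Derivation:
step 1: append 78 -> window=[78] (not full yet)
step 2: append 46 -> window=[78, 46] (not full yet)
step 3: append 76 -> window=[78, 46, 76] (not full yet)
step 4: append 46 -> window=[78, 46, 76, 46] -> max=78
step 5: append 21 -> window=[46, 76, 46, 21] -> max=76
step 6: append 68 -> window=[76, 46, 21, 68] -> max=76
step 7: append 38 -> window=[46, 21, 68, 38] -> max=68
step 8: append 6 -> window=[21, 68, 38, 6] -> max=68
step 9: append 15 -> window=[68, 38, 6, 15] -> max=68
step 10: append 4 -> window=[38, 6, 15, 4] -> max=38
step 11: append 0 -> window=[6, 15, 4, 0] -> max=15
Recorded maximums: 78 76 76 68 68 68 38 15
Changes between consecutive maximums: 4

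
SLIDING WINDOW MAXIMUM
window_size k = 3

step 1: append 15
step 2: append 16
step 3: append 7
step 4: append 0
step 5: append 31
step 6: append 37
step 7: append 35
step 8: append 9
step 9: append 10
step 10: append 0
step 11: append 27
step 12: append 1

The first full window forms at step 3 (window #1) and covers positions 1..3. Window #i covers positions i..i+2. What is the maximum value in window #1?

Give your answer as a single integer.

Answer: 16

Derivation:
step 1: append 15 -> window=[15] (not full yet)
step 2: append 16 -> window=[15, 16] (not full yet)
step 3: append 7 -> window=[15, 16, 7] -> max=16
Window #1 max = 16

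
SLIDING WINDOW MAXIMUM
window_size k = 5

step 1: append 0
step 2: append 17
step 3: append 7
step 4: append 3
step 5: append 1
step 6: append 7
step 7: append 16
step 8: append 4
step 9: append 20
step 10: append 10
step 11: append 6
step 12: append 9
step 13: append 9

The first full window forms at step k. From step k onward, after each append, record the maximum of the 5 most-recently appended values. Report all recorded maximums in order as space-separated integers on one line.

Answer: 17 17 16 16 20 20 20 20 20

Derivation:
step 1: append 0 -> window=[0] (not full yet)
step 2: append 17 -> window=[0, 17] (not full yet)
step 3: append 7 -> window=[0, 17, 7] (not full yet)
step 4: append 3 -> window=[0, 17, 7, 3] (not full yet)
step 5: append 1 -> window=[0, 17, 7, 3, 1] -> max=17
step 6: append 7 -> window=[17, 7, 3, 1, 7] -> max=17
step 7: append 16 -> window=[7, 3, 1, 7, 16] -> max=16
step 8: append 4 -> window=[3, 1, 7, 16, 4] -> max=16
step 9: append 20 -> window=[1, 7, 16, 4, 20] -> max=20
step 10: append 10 -> window=[7, 16, 4, 20, 10] -> max=20
step 11: append 6 -> window=[16, 4, 20, 10, 6] -> max=20
step 12: append 9 -> window=[4, 20, 10, 6, 9] -> max=20
step 13: append 9 -> window=[20, 10, 6, 9, 9] -> max=20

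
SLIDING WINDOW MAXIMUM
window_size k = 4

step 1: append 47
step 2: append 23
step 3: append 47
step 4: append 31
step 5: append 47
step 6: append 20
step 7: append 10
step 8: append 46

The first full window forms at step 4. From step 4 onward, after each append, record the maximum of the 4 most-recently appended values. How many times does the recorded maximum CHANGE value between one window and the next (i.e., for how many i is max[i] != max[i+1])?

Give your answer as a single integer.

step 1: append 47 -> window=[47] (not full yet)
step 2: append 23 -> window=[47, 23] (not full yet)
step 3: append 47 -> window=[47, 23, 47] (not full yet)
step 4: append 31 -> window=[47, 23, 47, 31] -> max=47
step 5: append 47 -> window=[23, 47, 31, 47] -> max=47
step 6: append 20 -> window=[47, 31, 47, 20] -> max=47
step 7: append 10 -> window=[31, 47, 20, 10] -> max=47
step 8: append 46 -> window=[47, 20, 10, 46] -> max=47
Recorded maximums: 47 47 47 47 47
Changes between consecutive maximums: 0

Answer: 0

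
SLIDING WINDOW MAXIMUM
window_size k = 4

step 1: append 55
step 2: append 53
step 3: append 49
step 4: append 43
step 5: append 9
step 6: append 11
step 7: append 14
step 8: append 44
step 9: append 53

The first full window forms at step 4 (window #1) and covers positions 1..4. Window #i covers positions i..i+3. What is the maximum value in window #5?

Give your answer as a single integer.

Answer: 44

Derivation:
step 1: append 55 -> window=[55] (not full yet)
step 2: append 53 -> window=[55, 53] (not full yet)
step 3: append 49 -> window=[55, 53, 49] (not full yet)
step 4: append 43 -> window=[55, 53, 49, 43] -> max=55
step 5: append 9 -> window=[53, 49, 43, 9] -> max=53
step 6: append 11 -> window=[49, 43, 9, 11] -> max=49
step 7: append 14 -> window=[43, 9, 11, 14] -> max=43
step 8: append 44 -> window=[9, 11, 14, 44] -> max=44
Window #5 max = 44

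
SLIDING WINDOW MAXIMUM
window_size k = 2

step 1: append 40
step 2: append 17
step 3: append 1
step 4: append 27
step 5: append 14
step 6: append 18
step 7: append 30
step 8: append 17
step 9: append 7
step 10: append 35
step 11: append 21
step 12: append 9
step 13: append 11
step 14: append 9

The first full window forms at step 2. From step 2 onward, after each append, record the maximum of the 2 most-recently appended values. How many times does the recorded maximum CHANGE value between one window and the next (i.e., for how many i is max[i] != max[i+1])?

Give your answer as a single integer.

step 1: append 40 -> window=[40] (not full yet)
step 2: append 17 -> window=[40, 17] -> max=40
step 3: append 1 -> window=[17, 1] -> max=17
step 4: append 27 -> window=[1, 27] -> max=27
step 5: append 14 -> window=[27, 14] -> max=27
step 6: append 18 -> window=[14, 18] -> max=18
step 7: append 30 -> window=[18, 30] -> max=30
step 8: append 17 -> window=[30, 17] -> max=30
step 9: append 7 -> window=[17, 7] -> max=17
step 10: append 35 -> window=[7, 35] -> max=35
step 11: append 21 -> window=[35, 21] -> max=35
step 12: append 9 -> window=[21, 9] -> max=21
step 13: append 11 -> window=[9, 11] -> max=11
step 14: append 9 -> window=[11, 9] -> max=11
Recorded maximums: 40 17 27 27 18 30 30 17 35 35 21 11 11
Changes between consecutive maximums: 8

Answer: 8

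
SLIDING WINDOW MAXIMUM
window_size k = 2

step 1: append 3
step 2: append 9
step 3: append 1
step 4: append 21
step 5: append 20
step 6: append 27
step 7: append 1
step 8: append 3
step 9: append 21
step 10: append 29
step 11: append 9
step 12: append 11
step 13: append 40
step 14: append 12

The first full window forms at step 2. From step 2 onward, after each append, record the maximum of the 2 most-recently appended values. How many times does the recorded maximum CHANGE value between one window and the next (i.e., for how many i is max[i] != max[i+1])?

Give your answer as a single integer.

Answer: 7

Derivation:
step 1: append 3 -> window=[3] (not full yet)
step 2: append 9 -> window=[3, 9] -> max=9
step 3: append 1 -> window=[9, 1] -> max=9
step 4: append 21 -> window=[1, 21] -> max=21
step 5: append 20 -> window=[21, 20] -> max=21
step 6: append 27 -> window=[20, 27] -> max=27
step 7: append 1 -> window=[27, 1] -> max=27
step 8: append 3 -> window=[1, 3] -> max=3
step 9: append 21 -> window=[3, 21] -> max=21
step 10: append 29 -> window=[21, 29] -> max=29
step 11: append 9 -> window=[29, 9] -> max=29
step 12: append 11 -> window=[9, 11] -> max=11
step 13: append 40 -> window=[11, 40] -> max=40
step 14: append 12 -> window=[40, 12] -> max=40
Recorded maximums: 9 9 21 21 27 27 3 21 29 29 11 40 40
Changes between consecutive maximums: 7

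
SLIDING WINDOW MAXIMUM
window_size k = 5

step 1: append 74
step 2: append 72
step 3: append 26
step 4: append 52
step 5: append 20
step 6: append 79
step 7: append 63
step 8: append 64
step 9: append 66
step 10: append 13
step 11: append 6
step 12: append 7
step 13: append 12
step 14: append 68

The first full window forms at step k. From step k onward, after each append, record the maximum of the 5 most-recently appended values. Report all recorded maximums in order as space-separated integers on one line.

step 1: append 74 -> window=[74] (not full yet)
step 2: append 72 -> window=[74, 72] (not full yet)
step 3: append 26 -> window=[74, 72, 26] (not full yet)
step 4: append 52 -> window=[74, 72, 26, 52] (not full yet)
step 5: append 20 -> window=[74, 72, 26, 52, 20] -> max=74
step 6: append 79 -> window=[72, 26, 52, 20, 79] -> max=79
step 7: append 63 -> window=[26, 52, 20, 79, 63] -> max=79
step 8: append 64 -> window=[52, 20, 79, 63, 64] -> max=79
step 9: append 66 -> window=[20, 79, 63, 64, 66] -> max=79
step 10: append 13 -> window=[79, 63, 64, 66, 13] -> max=79
step 11: append 6 -> window=[63, 64, 66, 13, 6] -> max=66
step 12: append 7 -> window=[64, 66, 13, 6, 7] -> max=66
step 13: append 12 -> window=[66, 13, 6, 7, 12] -> max=66
step 14: append 68 -> window=[13, 6, 7, 12, 68] -> max=68

Answer: 74 79 79 79 79 79 66 66 66 68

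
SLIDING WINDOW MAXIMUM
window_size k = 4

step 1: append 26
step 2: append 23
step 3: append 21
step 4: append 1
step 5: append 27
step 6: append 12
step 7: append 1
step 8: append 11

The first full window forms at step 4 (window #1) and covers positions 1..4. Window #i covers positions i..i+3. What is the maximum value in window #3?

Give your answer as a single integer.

step 1: append 26 -> window=[26] (not full yet)
step 2: append 23 -> window=[26, 23] (not full yet)
step 3: append 21 -> window=[26, 23, 21] (not full yet)
step 4: append 1 -> window=[26, 23, 21, 1] -> max=26
step 5: append 27 -> window=[23, 21, 1, 27] -> max=27
step 6: append 12 -> window=[21, 1, 27, 12] -> max=27
Window #3 max = 27

Answer: 27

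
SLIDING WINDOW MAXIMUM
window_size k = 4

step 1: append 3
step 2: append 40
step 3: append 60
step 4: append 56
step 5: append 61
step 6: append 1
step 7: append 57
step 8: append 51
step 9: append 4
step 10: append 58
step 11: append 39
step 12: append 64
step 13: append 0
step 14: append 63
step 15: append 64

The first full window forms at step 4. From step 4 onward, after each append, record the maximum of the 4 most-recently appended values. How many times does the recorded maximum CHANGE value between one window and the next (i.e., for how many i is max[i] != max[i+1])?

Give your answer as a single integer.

step 1: append 3 -> window=[3] (not full yet)
step 2: append 40 -> window=[3, 40] (not full yet)
step 3: append 60 -> window=[3, 40, 60] (not full yet)
step 4: append 56 -> window=[3, 40, 60, 56] -> max=60
step 5: append 61 -> window=[40, 60, 56, 61] -> max=61
step 6: append 1 -> window=[60, 56, 61, 1] -> max=61
step 7: append 57 -> window=[56, 61, 1, 57] -> max=61
step 8: append 51 -> window=[61, 1, 57, 51] -> max=61
step 9: append 4 -> window=[1, 57, 51, 4] -> max=57
step 10: append 58 -> window=[57, 51, 4, 58] -> max=58
step 11: append 39 -> window=[51, 4, 58, 39] -> max=58
step 12: append 64 -> window=[4, 58, 39, 64] -> max=64
step 13: append 0 -> window=[58, 39, 64, 0] -> max=64
step 14: append 63 -> window=[39, 64, 0, 63] -> max=64
step 15: append 64 -> window=[64, 0, 63, 64] -> max=64
Recorded maximums: 60 61 61 61 61 57 58 58 64 64 64 64
Changes between consecutive maximums: 4

Answer: 4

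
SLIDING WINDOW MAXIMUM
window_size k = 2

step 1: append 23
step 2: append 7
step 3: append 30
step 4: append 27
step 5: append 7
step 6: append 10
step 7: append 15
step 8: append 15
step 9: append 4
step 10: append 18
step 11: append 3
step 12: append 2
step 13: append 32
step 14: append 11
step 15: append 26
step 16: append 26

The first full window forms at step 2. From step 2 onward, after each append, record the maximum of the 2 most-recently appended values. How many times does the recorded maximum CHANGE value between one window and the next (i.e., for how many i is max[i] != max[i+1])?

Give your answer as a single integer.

Answer: 8

Derivation:
step 1: append 23 -> window=[23] (not full yet)
step 2: append 7 -> window=[23, 7] -> max=23
step 3: append 30 -> window=[7, 30] -> max=30
step 4: append 27 -> window=[30, 27] -> max=30
step 5: append 7 -> window=[27, 7] -> max=27
step 6: append 10 -> window=[7, 10] -> max=10
step 7: append 15 -> window=[10, 15] -> max=15
step 8: append 15 -> window=[15, 15] -> max=15
step 9: append 4 -> window=[15, 4] -> max=15
step 10: append 18 -> window=[4, 18] -> max=18
step 11: append 3 -> window=[18, 3] -> max=18
step 12: append 2 -> window=[3, 2] -> max=3
step 13: append 32 -> window=[2, 32] -> max=32
step 14: append 11 -> window=[32, 11] -> max=32
step 15: append 26 -> window=[11, 26] -> max=26
step 16: append 26 -> window=[26, 26] -> max=26
Recorded maximums: 23 30 30 27 10 15 15 15 18 18 3 32 32 26 26
Changes between consecutive maximums: 8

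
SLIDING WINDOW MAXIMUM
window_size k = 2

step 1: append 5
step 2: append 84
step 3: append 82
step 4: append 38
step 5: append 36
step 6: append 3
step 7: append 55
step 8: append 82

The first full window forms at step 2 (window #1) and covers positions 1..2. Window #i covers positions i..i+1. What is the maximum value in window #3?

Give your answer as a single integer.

Answer: 82

Derivation:
step 1: append 5 -> window=[5] (not full yet)
step 2: append 84 -> window=[5, 84] -> max=84
step 3: append 82 -> window=[84, 82] -> max=84
step 4: append 38 -> window=[82, 38] -> max=82
Window #3 max = 82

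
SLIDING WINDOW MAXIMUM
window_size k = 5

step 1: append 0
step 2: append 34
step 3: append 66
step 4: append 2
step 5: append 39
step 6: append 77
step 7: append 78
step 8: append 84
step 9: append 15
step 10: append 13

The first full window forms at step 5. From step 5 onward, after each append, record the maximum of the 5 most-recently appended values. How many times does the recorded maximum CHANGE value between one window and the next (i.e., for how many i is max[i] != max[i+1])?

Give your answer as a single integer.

step 1: append 0 -> window=[0] (not full yet)
step 2: append 34 -> window=[0, 34] (not full yet)
step 3: append 66 -> window=[0, 34, 66] (not full yet)
step 4: append 2 -> window=[0, 34, 66, 2] (not full yet)
step 5: append 39 -> window=[0, 34, 66, 2, 39] -> max=66
step 6: append 77 -> window=[34, 66, 2, 39, 77] -> max=77
step 7: append 78 -> window=[66, 2, 39, 77, 78] -> max=78
step 8: append 84 -> window=[2, 39, 77, 78, 84] -> max=84
step 9: append 15 -> window=[39, 77, 78, 84, 15] -> max=84
step 10: append 13 -> window=[77, 78, 84, 15, 13] -> max=84
Recorded maximums: 66 77 78 84 84 84
Changes between consecutive maximums: 3

Answer: 3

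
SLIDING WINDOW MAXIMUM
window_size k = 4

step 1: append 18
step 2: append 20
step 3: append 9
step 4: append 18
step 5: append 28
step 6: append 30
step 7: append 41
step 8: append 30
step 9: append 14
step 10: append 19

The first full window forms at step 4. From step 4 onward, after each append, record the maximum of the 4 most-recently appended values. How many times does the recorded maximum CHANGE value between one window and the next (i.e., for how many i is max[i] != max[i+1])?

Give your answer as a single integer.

Answer: 3

Derivation:
step 1: append 18 -> window=[18] (not full yet)
step 2: append 20 -> window=[18, 20] (not full yet)
step 3: append 9 -> window=[18, 20, 9] (not full yet)
step 4: append 18 -> window=[18, 20, 9, 18] -> max=20
step 5: append 28 -> window=[20, 9, 18, 28] -> max=28
step 6: append 30 -> window=[9, 18, 28, 30] -> max=30
step 7: append 41 -> window=[18, 28, 30, 41] -> max=41
step 8: append 30 -> window=[28, 30, 41, 30] -> max=41
step 9: append 14 -> window=[30, 41, 30, 14] -> max=41
step 10: append 19 -> window=[41, 30, 14, 19] -> max=41
Recorded maximums: 20 28 30 41 41 41 41
Changes between consecutive maximums: 3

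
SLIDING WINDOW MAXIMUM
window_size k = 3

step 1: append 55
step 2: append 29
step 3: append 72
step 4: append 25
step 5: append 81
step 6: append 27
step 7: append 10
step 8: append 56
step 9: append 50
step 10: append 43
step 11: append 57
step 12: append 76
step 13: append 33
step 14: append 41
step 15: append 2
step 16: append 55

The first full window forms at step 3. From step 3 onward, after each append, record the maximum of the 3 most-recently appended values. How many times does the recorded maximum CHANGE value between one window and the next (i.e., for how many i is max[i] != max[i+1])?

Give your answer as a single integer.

step 1: append 55 -> window=[55] (not full yet)
step 2: append 29 -> window=[55, 29] (not full yet)
step 3: append 72 -> window=[55, 29, 72] -> max=72
step 4: append 25 -> window=[29, 72, 25] -> max=72
step 5: append 81 -> window=[72, 25, 81] -> max=81
step 6: append 27 -> window=[25, 81, 27] -> max=81
step 7: append 10 -> window=[81, 27, 10] -> max=81
step 8: append 56 -> window=[27, 10, 56] -> max=56
step 9: append 50 -> window=[10, 56, 50] -> max=56
step 10: append 43 -> window=[56, 50, 43] -> max=56
step 11: append 57 -> window=[50, 43, 57] -> max=57
step 12: append 76 -> window=[43, 57, 76] -> max=76
step 13: append 33 -> window=[57, 76, 33] -> max=76
step 14: append 41 -> window=[76, 33, 41] -> max=76
step 15: append 2 -> window=[33, 41, 2] -> max=41
step 16: append 55 -> window=[41, 2, 55] -> max=55
Recorded maximums: 72 72 81 81 81 56 56 56 57 76 76 76 41 55
Changes between consecutive maximums: 6

Answer: 6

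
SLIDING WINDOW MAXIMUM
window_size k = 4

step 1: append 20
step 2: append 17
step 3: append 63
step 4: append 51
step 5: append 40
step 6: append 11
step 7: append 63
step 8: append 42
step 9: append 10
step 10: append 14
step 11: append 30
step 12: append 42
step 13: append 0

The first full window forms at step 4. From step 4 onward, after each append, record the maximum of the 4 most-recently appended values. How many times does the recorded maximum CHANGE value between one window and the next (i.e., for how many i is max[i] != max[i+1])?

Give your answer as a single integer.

step 1: append 20 -> window=[20] (not full yet)
step 2: append 17 -> window=[20, 17] (not full yet)
step 3: append 63 -> window=[20, 17, 63] (not full yet)
step 4: append 51 -> window=[20, 17, 63, 51] -> max=63
step 5: append 40 -> window=[17, 63, 51, 40] -> max=63
step 6: append 11 -> window=[63, 51, 40, 11] -> max=63
step 7: append 63 -> window=[51, 40, 11, 63] -> max=63
step 8: append 42 -> window=[40, 11, 63, 42] -> max=63
step 9: append 10 -> window=[11, 63, 42, 10] -> max=63
step 10: append 14 -> window=[63, 42, 10, 14] -> max=63
step 11: append 30 -> window=[42, 10, 14, 30] -> max=42
step 12: append 42 -> window=[10, 14, 30, 42] -> max=42
step 13: append 0 -> window=[14, 30, 42, 0] -> max=42
Recorded maximums: 63 63 63 63 63 63 63 42 42 42
Changes between consecutive maximums: 1

Answer: 1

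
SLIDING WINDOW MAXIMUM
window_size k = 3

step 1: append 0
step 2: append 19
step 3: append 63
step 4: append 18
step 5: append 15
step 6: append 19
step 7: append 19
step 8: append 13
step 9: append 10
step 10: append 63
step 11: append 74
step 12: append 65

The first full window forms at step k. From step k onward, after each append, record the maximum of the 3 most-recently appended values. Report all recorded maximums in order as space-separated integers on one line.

Answer: 63 63 63 19 19 19 19 63 74 74

Derivation:
step 1: append 0 -> window=[0] (not full yet)
step 2: append 19 -> window=[0, 19] (not full yet)
step 3: append 63 -> window=[0, 19, 63] -> max=63
step 4: append 18 -> window=[19, 63, 18] -> max=63
step 5: append 15 -> window=[63, 18, 15] -> max=63
step 6: append 19 -> window=[18, 15, 19] -> max=19
step 7: append 19 -> window=[15, 19, 19] -> max=19
step 8: append 13 -> window=[19, 19, 13] -> max=19
step 9: append 10 -> window=[19, 13, 10] -> max=19
step 10: append 63 -> window=[13, 10, 63] -> max=63
step 11: append 74 -> window=[10, 63, 74] -> max=74
step 12: append 65 -> window=[63, 74, 65] -> max=74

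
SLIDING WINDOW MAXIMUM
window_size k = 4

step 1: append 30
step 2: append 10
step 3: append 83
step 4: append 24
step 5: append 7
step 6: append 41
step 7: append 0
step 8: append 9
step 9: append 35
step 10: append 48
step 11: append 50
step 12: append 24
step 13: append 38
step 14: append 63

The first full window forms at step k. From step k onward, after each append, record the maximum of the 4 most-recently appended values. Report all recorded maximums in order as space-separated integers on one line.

step 1: append 30 -> window=[30] (not full yet)
step 2: append 10 -> window=[30, 10] (not full yet)
step 3: append 83 -> window=[30, 10, 83] (not full yet)
step 4: append 24 -> window=[30, 10, 83, 24] -> max=83
step 5: append 7 -> window=[10, 83, 24, 7] -> max=83
step 6: append 41 -> window=[83, 24, 7, 41] -> max=83
step 7: append 0 -> window=[24, 7, 41, 0] -> max=41
step 8: append 9 -> window=[7, 41, 0, 9] -> max=41
step 9: append 35 -> window=[41, 0, 9, 35] -> max=41
step 10: append 48 -> window=[0, 9, 35, 48] -> max=48
step 11: append 50 -> window=[9, 35, 48, 50] -> max=50
step 12: append 24 -> window=[35, 48, 50, 24] -> max=50
step 13: append 38 -> window=[48, 50, 24, 38] -> max=50
step 14: append 63 -> window=[50, 24, 38, 63] -> max=63

Answer: 83 83 83 41 41 41 48 50 50 50 63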